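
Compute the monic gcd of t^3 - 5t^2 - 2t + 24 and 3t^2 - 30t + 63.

t - 3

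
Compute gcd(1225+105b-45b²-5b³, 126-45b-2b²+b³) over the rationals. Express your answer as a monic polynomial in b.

By polynomial division,
  -5b³-45b²+105b+1225 = (-5)(b³-2b²-45b+126) + (-55b²-120b+1855)
  b³-2b²-45b+126 = (-(1/55)b+46/605)(-55b²-120b+1855) + (-(260/121)b-1820/121)
  -55b²-120b+1855 = ((1331/52)b-6413/52)(-(260/121)b-1820/121) + (0)
Last nonzero remainder: -(260/121)b-1820/121. Dividing through by -260/121 gives the monic gcd b+7.

7+b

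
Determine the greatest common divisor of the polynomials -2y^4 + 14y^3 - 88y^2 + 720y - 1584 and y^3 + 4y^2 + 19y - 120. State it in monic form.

y - 3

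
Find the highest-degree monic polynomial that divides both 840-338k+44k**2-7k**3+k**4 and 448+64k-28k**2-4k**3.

Repeated division with remainder:
  k**4-7k**3+44k**2-338k+840 = (-(1/4)k+7/2)(-4k**3-28k**2+64k+448) + (158k**2-450k-728)
  -4k**3-28k**2+64k+448 = (-(2/79)k-1556/6241)(158k**2-450k-728) + (-(415800/6241)k+1663200/6241)
  158k**2-450k-728 = (-(493039/207900)k-81133/29700)(-(415800/6241)k+1663200/6241) + (0)
Last nonzero remainder: -(415800/6241)k+1663200/6241. Dividing through by -415800/6241 gives the monic gcd k-4.

-4+k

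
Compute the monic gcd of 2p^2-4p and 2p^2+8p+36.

Repeated division with remainder:
  2p^2-4p = (2p^2+8p+36) + (-12p-36)
  2p^2+8p+36 = (-(1/6)p-1/6)(-12p-36) + (30)
  -12p-36 = (-(2/5)p-6/5)(30) + (0)
The last nonzero remainder is the constant 30, so the polynomials are coprime and gcd = 1.

1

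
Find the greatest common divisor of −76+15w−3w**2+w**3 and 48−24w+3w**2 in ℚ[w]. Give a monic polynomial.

Repeated division with remainder:
  w**3−3w**2+15w−76 = ((1/3)w+5/3)(3w**2−24w+48) + (39w−156)
  3w**2−24w+48 = ((1/13)w−4/13)(39w−156) + (0)
Last nonzero remainder: 39w−156. Dividing through by 39 gives the monic gcd w−4.

−4+w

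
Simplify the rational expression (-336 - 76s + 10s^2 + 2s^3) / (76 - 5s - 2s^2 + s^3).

Euclidean algorithm in ℚ[s]:
  2s^3 + 10s^2 - 76s - 336 = (2)(s^3 - 2s^2 - 5s + 76) + (14s^2 - 66s - 488)
  s^3 - 2s^2 - 5s + 76 = ((1/14)s + 19/98)(14s^2 - 66s - 488) + ((2090/49)s + 8360/49)
  14s^2 - 66s - 488 = ((343/1045)s - 2989/1045)((2090/49)s + 8360/49) + (0)
Last nonzero remainder: (2090/49)s + 8360/49. Dividing through by 2090/49 gives the monic gcd s + 4.
Cancel s + 4 from numerator and denominator to get the reduced form.

(-84 + 2s + 2s^2)/(19 - 6s + s^2)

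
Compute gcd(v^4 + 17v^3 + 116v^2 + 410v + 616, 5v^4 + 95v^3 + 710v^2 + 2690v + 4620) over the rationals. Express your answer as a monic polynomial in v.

By polynomial division,
  v^4 + 17v^3 + 116v^2 + 410v + 616 = (1/5)(5v^4 + 95v^3 + 710v^2 + 2690v + 4620) + (−2v^3 − 26v^2 − 128v − 308)
  5v^4 + 95v^3 + 710v^2 + 2690v + 4620 = (−(5/2)v − 15)(−2v^3 − 26v^2 − 128v − 308) + (0)
Last nonzero remainder: −2v^3 − 26v^2 − 128v − 308. Dividing through by −2 gives the monic gcd v^3 + 13v^2 + 64v + 154.

v^3 + 13v^2 + 64v + 154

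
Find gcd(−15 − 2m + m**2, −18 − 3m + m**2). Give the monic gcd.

3 + m

Apply the Euclidean algorithm:
  m**2 − 2m − 15 = (m**2 − 3m − 18) + (m + 3)
  m**2 − 3m − 18 = (m − 6)(m + 3) + (0)
The last nonzero remainder m + 3 is already monic.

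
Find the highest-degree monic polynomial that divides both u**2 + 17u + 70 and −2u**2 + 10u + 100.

By polynomial division,
  u**2 + 17u + 70 = (−1/2)(−2u**2 + 10u + 100) + (22u + 120)
  −2u**2 + 10u + 100 = (−(1/11)u + 115/121)(22u + 120) + (−1700/121)
  22u + 120 = (−(1331/850)u − 726/85)(−1700/121) + (0)
The last nonzero remainder is the constant −1700/121, so the polynomials are coprime and gcd = 1.

1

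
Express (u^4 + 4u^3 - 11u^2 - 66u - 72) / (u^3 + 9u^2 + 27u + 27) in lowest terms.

Repeated division with remainder:
  u^4 + 4u^3 - 11u^2 - 66u - 72 = (u - 5)(u^3 + 9u^2 + 27u + 27) + (7u^2 + 42u + 63)
  u^3 + 9u^2 + 27u + 27 = ((1/7)u + 3/7)(7u^2 + 42u + 63) + (0)
Last nonzero remainder: 7u^2 + 42u + 63. Dividing through by 7 gives the monic gcd u^2 + 6u + 9.
Cancel u^2 + 6u + 9 from numerator and denominator to get the reduced form.

(u^2 - 2u - 8)/(u + 3)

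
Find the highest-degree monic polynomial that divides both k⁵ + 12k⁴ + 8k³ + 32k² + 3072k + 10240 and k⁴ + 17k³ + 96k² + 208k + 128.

Repeated division with remainder:
  k⁵ + 12k⁴ + 8k³ + 32k² + 3072k + 10240 = (k − 5)(k⁴ + 17k³ + 96k² + 208k + 128) + (−3k³ + 304k² + 3984k + 10880)
  k⁴ + 17k³ + 96k² + 208k + 128 = (−(1/3)k − 355/9)(−3k³ + 304k² + 3984k + 10880) + ((120736/9)k² + (482944/3)k + 3863552/9)
  −3k³ + 304k² + 3984k + 10880 = (−(27/120736)k + 765/30184)((120736/9)k² + (482944/3)k + 3863552/9) + (0)
Last nonzero remainder: (120736/9)k² + (482944/3)k + 3863552/9. Dividing through by 120736/9 gives the monic gcd k² + 12k + 32.

k² + 12k + 32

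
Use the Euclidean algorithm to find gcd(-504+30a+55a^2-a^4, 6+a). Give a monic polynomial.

6+a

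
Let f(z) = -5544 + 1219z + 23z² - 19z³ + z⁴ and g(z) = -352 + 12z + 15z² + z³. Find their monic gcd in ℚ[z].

Repeated division with remainder:
  z⁴ - 19z³ + 23z² + 1219z - 5544 = (z - 34)(z³ + 15z² + 12z - 352) + (521z² + 1979z - 17512)
  z³ + 15z² + 12z - 352 = ((1/521)z + 5836/271441)(521z² + 1979z - 17512) + ((831600/271441)z + 6652800/271441)
  521z² + 1979z - 17512 = ((141420761/831600)z - 54016759/75600)((831600/271441)z + 6652800/271441) + (0)
Last nonzero remainder: (831600/271441)z + 6652800/271441. Dividing through by 831600/271441 gives the monic gcd z + 8.

8 + z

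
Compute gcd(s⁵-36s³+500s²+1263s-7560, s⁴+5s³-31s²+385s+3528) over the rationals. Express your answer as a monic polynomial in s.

s³-2s²-17s+504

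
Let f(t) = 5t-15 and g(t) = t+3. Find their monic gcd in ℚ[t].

Repeated division with remainder:
  5t-15 = (5)(t+3) + (-30)
  t+3 = (-(1/30)t-1/10)(-30) + (0)
The last nonzero remainder is the constant -30, so the polynomials are coprime and gcd = 1.

1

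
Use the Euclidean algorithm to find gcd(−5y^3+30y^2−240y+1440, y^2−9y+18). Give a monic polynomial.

y−6

Apply the Euclidean algorithm:
  −5y^3+30y^2−240y+1440 = (−5y−15)(y^2−9y+18) + (−285y+1710)
  y^2−9y+18 = (−(1/285)y+1/95)(−285y+1710) + (0)
Last nonzero remainder: −285y+1710. Dividing through by −285 gives the monic gcd y−6.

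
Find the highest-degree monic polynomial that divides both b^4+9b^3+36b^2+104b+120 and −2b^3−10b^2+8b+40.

Euclidean algorithm in ℚ[b]:
  b^4+9b^3+36b^2+104b+120 = (−(1/2)b−2)(−2b^3−10b^2+8b+40) + (20b^2+140b+200)
  −2b^3−10b^2+8b+40 = (−(1/10)b+1/5)(20b^2+140b+200) + (0)
Last nonzero remainder: 20b^2+140b+200. Dividing through by 20 gives the monic gcd b^2+7b+10.

b^2+7b+10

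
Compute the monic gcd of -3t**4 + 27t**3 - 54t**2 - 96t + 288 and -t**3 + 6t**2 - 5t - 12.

t**2 - 7t + 12

Repeated division with remainder:
  -3t**4 + 27t**3 - 54t**2 - 96t + 288 = (3t - 9)(-t**3 + 6t**2 - 5t - 12) + (15t**2 - 105t + 180)
  -t**3 + 6t**2 - 5t - 12 = (-(1/15)t - 1/15)(15t**2 - 105t + 180) + (0)
Last nonzero remainder: 15t**2 - 105t + 180. Dividing through by 15 gives the monic gcd t**2 - 7t + 12.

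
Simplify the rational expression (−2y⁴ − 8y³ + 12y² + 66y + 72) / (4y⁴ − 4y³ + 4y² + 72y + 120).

(−y² − y + 12)/(2y² − 8y + 20)

Repeated division with remainder:
  −2y⁴ − 8y³ + 12y² + 66y + 72 = (−1/2)(4y⁴ − 4y³ + 4y² + 72y + 120) + (−10y³ + 14y² + 102y + 132)
  4y⁴ − 4y³ + 4y² + 72y + 120 = (−(2/5)y − 4/25)(−10y³ + 14y² + 102y + 132) + ((1176/25)y² + (3528/25)y + 3528/25)
  −10y³ + 14y² + 102y + 132 = (−(125/588)y + 275/294)((1176/25)y² + (3528/25)y + 3528/25) + (0)
Last nonzero remainder: (1176/25)y² + (3528/25)y + 3528/25. Dividing through by 1176/25 gives the monic gcd y² + 3y + 3.
Cancel y² + 3y + 3 from numerator and denominator to get the reduced form.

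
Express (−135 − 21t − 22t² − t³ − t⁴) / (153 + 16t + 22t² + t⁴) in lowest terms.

(−15 + t − t²)/(17 − 2t + t²)

Apply the Euclidean algorithm:
  −t⁴ − t³ − 22t² − 21t − 135 = (−1)(t⁴ + 22t² + 16t + 153) + (−t³ − 5t + 18)
  t⁴ + 22t² + 16t + 153 = (−t)(−t³ − 5t + 18) + (17t² + 34t + 153)
  −t³ − 5t + 18 = (−(1/17)t + 2/17)(17t² + 34t + 153) + (0)
Last nonzero remainder: 17t² + 34t + 153. Dividing through by 17 gives the monic gcd t² + 2t + 9.
Cancel t² + 2t + 9 from numerator and denominator to get the reduced form.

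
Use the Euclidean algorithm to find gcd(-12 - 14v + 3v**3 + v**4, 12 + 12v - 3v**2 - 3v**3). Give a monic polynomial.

-2 - v + v**2

Euclidean algorithm in ℚ[v]:
  v**4 + 3v**3 - 14v - 12 = (-(1/3)v - 2/3)(-3v**3 - 3v**2 + 12v + 12) + (2v**2 - 2v - 4)
  -3v**3 - 3v**2 + 12v + 12 = (-(3/2)v - 3)(2v**2 - 2v - 4) + (0)
Last nonzero remainder: 2v**2 - 2v - 4. Dividing through by 2 gives the monic gcd v**2 - v - 2.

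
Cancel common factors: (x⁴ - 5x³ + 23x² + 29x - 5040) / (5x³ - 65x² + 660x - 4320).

(x³ + 4x² + 59x + 560)/(5x² - 20x + 480)

Euclidean algorithm in ℚ[x]:
  x⁴ - 5x³ + 23x² + 29x - 5040 = ((1/5)x + 8/5)(5x³ - 65x² + 660x - 4320) + (-5x² - 163x + 1872)
  5x³ - 65x² + 660x - 4320 = (-x + 228/5)(-5x² - 163x + 1872) + ((49824/5)x - 448416/5)
  -5x² - 163x + 1872 = (-(25/49824)x - 65/3114)((49824/5)x - 448416/5) + (0)
Last nonzero remainder: (49824/5)x - 448416/5. Dividing through by 49824/5 gives the monic gcd x - 9.
Cancel x - 9 from numerator and denominator to get the reduced form.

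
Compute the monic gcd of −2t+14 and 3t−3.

1

By polynomial division,
  −2t+14 = (−2/3)(3t−3) + (12)
  3t−3 = ((1/4)t−1/4)(12) + (0)
The last nonzero remainder is the constant 12, so the polynomials are coprime and gcd = 1.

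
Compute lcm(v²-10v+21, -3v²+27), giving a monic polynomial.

Apply the Euclidean algorithm:
  v²-10v+21 = (-1/3)(-3v²+27) + (-10v+30)
  -3v²+27 = ((3/10)v+9/10)(-10v+30) + (0)
Last nonzero remainder: -10v+30. Dividing through by -10 gives the monic gcd v-3.
Then lcm(f, g) = f·g / gcd(f, g); expanding and making the result monic gives the answer.

v³-7v²-9v+63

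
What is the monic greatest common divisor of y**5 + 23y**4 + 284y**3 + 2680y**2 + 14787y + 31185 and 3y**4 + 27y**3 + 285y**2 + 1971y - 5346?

Apply the Euclidean algorithm:
  y**5 + 23y**4 + 284y**3 + 2680y**2 + 14787y + 31185 = ((1/3)y + 14/3)(3y**4 + 27y**3 + 285y**2 + 1971y - 5346) + (63y**3 + 693y**2 + 7371y + 56133)
  3y**4 + 27y**3 + 285y**2 + 1971y - 5346 = ((1/21)y - 2/21)(63y**3 + 693y**2 + 7371y + 56133) + (0)
Last nonzero remainder: 63y**3 + 693y**2 + 7371y + 56133. Dividing through by 63 gives the monic gcd y**3 + 11y**2 + 117y + 891.

y**3 + 11y**2 + 117y + 891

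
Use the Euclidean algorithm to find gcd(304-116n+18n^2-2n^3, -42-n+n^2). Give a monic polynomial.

1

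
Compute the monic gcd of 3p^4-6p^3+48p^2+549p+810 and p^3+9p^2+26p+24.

Euclidean algorithm in ℚ[p]:
  3p^4-6p^3+48p^2+549p+810 = (3p-33)(p^3+9p^2+26p+24) + (267p^2+1335p+1602)
  p^3+9p^2+26p+24 = ((1/267)p+4/267)(267p^2+1335p+1602) + (0)
Last nonzero remainder: 267p^2+1335p+1602. Dividing through by 267 gives the monic gcd p^2+5p+6.

p^2+5p+6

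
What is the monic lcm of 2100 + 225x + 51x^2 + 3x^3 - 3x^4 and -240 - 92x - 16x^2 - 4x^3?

-2100 - 925x - 126x^2 - 20x^3 + 2x^4 + x^5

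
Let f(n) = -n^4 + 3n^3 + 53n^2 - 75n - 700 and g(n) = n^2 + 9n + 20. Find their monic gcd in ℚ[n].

n^2 + 9n + 20

Euclidean algorithm in ℚ[n]:
  -n^4 + 3n^3 + 53n^2 - 75n - 700 = (-n^2 + 12n - 35)(n^2 + 9n + 20) + (0)
The last nonzero remainder n^2 + 9n + 20 is already monic.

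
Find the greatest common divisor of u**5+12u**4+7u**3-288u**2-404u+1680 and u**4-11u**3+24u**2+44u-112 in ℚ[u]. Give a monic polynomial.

u**2-6u+8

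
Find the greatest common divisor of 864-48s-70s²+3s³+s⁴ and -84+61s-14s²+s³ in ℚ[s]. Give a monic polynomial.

-4+s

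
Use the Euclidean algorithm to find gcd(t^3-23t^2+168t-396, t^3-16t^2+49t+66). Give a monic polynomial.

t^2-17t+66

Euclidean algorithm in ℚ[t]:
  t^3-23t^2+168t-396 = (t^3-16t^2+49t+66) + (-7t^2+119t-462)
  t^3-16t^2+49t+66 = (-(1/7)t-1/7)(-7t^2+119t-462) + (0)
Last nonzero remainder: -7t^2+119t-462. Dividing through by -7 gives the monic gcd t^2-17t+66.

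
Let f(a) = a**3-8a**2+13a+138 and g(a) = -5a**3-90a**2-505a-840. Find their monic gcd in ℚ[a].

Repeated division with remainder:
  a**3-8a**2+13a+138 = (-1/5)(-5a**3-90a**2-505a-840) + (-26a**2-88a-30)
  -5a**3-90a**2-505a-840 = ((5/26)a+475/169)(-26a**2-88a-30) + (-(42570/169)a-127710/169)
  -26a**2-88a-30 = ((2197/21285)a+169/4257)(-(42570/169)a-127710/169) + (0)
Last nonzero remainder: -(42570/169)a-127710/169. Dividing through by -42570/169 gives the monic gcd a+3.

a+3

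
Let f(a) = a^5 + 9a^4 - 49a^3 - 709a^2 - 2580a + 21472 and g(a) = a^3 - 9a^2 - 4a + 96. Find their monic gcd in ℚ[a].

a^2 - 12a + 32

Euclidean algorithm in ℚ[a]:
  a^5 + 9a^4 - 49a^3 - 709a^2 - 2580a + 21472 = (a^2 + 18a + 117)(a^3 - 9a^2 - 4a + 96) + (320a^2 - 3840a + 10240)
  a^3 - 9a^2 - 4a + 96 = ((1/320)a + 3/320)(320a^2 - 3840a + 10240) + (0)
Last nonzero remainder: 320a^2 - 3840a + 10240. Dividing through by 320 gives the monic gcd a^2 - 12a + 32.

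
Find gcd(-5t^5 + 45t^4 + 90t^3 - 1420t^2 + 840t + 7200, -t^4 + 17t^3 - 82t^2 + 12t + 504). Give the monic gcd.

t^3 - 10t^2 + 12t + 72

Euclidean algorithm in ℚ[t]:
  -5t^5 + 45t^4 + 90t^3 - 1420t^2 + 840t + 7200 = (5t + 40)(-t^4 + 17t^3 - 82t^2 + 12t + 504) + (-180t^3 + 1800t^2 - 2160t - 12960)
  -t^4 + 17t^3 - 82t^2 + 12t + 504 = ((1/180)t - 7/180)(-180t^3 + 1800t^2 - 2160t - 12960) + (0)
Last nonzero remainder: -180t^3 + 1800t^2 - 2160t - 12960. Dividing through by -180 gives the monic gcd t^3 - 10t^2 + 12t + 72.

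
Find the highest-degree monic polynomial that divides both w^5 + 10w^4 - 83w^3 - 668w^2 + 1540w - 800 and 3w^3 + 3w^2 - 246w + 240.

Euclidean algorithm in ℚ[w]:
  w^5 + 10w^4 - 83w^3 - 668w^2 + 1540w - 800 = ((1/3)w^2 + 3w - 10/3)(3w^3 + 3w^2 - 246w + 240) + (0)
Last nonzero remainder: 3w^3 + 3w^2 - 246w + 240. Dividing through by 3 gives the monic gcd w^3 + w^2 - 82w + 80.

w^3 + w^2 - 82w + 80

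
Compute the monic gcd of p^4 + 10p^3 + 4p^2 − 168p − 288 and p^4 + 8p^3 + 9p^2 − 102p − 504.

p^2 + 2p − 24

By polynomial division,
  p^4 + 10p^3 + 4p^2 − 168p − 288 = (p^4 + 8p^3 + 9p^2 − 102p − 504) + (2p^3 − 5p^2 − 66p + 216)
  p^4 + 8p^3 + 9p^2 − 102p − 504 = ((1/2)p + 21/4)(2p^3 − 5p^2 − 66p + 216) + ((273/4)p^2 + (273/2)p − 1638)
  2p^3 − 5p^2 − 66p + 216 = ((8/273)p − 12/91)((273/4)p^2 + (273/2)p − 1638) + (0)
Last nonzero remainder: (273/4)p^2 + (273/2)p − 1638. Dividing through by 273/4 gives the monic gcd p^2 + 2p − 24.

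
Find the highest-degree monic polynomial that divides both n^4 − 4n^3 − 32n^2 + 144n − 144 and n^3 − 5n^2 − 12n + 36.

Euclidean algorithm in ℚ[n]:
  n^4 − 4n^3 − 32n^2 + 144n − 144 = (n + 1)(n^3 − 5n^2 − 12n + 36) + (−15n^2 + 120n − 180)
  n^3 − 5n^2 − 12n + 36 = (−(1/15)n − 1/5)(−15n^2 + 120n − 180) + (0)
Last nonzero remainder: −15n^2 + 120n − 180. Dividing through by −15 gives the monic gcd n^2 − 8n + 12.

n^2 − 8n + 12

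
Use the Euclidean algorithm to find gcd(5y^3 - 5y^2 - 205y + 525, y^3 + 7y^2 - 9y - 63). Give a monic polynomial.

By polynomial division,
  5y^3 - 5y^2 - 205y + 525 = (5)(y^3 + 7y^2 - 9y - 63) + (-40y^2 - 160y + 840)
  y^3 + 7y^2 - 9y - 63 = (-(1/40)y - 3/40)(-40y^2 - 160y + 840) + (0)
Last nonzero remainder: -40y^2 - 160y + 840. Dividing through by -40 gives the monic gcd y^2 + 4y - 21.

y^2 + 4y - 21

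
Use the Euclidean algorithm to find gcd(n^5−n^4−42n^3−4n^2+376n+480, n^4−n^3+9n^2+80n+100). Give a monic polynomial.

Apply the Euclidean algorithm:
  n^5−n^4−42n^3−4n^2+376n+480 = (n)(n^4−n^3+9n^2+80n+100) + (−51n^3−84n^2+276n+480)
  n^4−n^3+9n^2+80n+100 = (−(1/51)n+15/289)(−51n^3−84n^2+276n+480) + ((5425/289)n^2+(21700/289)n+21700/289)
  −51n^3−84n^2+276n+480 = (−(14739/5425)n+6936/1085)((5425/289)n^2+(21700/289)n+21700/289) + (0)
Last nonzero remainder: (5425/289)n^2+(21700/289)n+21700/289. Dividing through by 5425/289 gives the monic gcd n^2+4n+4.

n^2+4n+4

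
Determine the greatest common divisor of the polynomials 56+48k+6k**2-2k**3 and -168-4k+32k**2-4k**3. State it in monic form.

-14-5k+k**2

Repeated division with remainder:
  -2k**3+6k**2+48k+56 = (1/2)(-4k**3+32k**2-4k-168) + (-10k**2+50k+140)
  -4k**3+32k**2-4k-168 = ((2/5)k-6/5)(-10k**2+50k+140) + (0)
Last nonzero remainder: -10k**2+50k+140. Dividing through by -10 gives the monic gcd k**2-5k-14.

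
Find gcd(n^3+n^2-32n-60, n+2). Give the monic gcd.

Apply the Euclidean algorithm:
  n^3+n^2-32n-60 = (n^2-n-30)(n+2) + (0)
The last nonzero remainder n+2 is already monic.

n+2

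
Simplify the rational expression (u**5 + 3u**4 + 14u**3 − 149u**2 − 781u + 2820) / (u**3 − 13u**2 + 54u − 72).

(u**3 + 10u**2 + 72u + 235)/(u − 6)

Euclidean algorithm in ℚ[u]:
  u**5 + 3u**4 + 14u**3 − 149u**2 − 781u + 2820 = (u**2 + 16u + 168)(u**3 − 13u**2 + 54u − 72) + (1243u**2 − 8701u + 14916)
  u**3 − 13u**2 + 54u − 72 = ((1/1243)u − 6/1243)(1243u**2 − 8701u + 14916) + (0)
Last nonzero remainder: 1243u**2 − 8701u + 14916. Dividing through by 1243 gives the monic gcd u**2 − 7u + 12.
Cancel u**2 − 7u + 12 from numerator and denominator to get the reduced form.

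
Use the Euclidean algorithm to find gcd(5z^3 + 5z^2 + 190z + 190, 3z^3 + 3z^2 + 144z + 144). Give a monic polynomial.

z + 1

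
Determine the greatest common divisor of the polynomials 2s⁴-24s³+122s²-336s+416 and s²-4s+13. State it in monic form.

s²-4s+13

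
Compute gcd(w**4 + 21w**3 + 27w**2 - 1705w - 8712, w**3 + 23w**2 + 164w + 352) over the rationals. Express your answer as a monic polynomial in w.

w**2 + 19w + 88

By polynomial division,
  w**4 + 21w**3 + 27w**2 - 1705w - 8712 = (w - 2)(w**3 + 23w**2 + 164w + 352) + (-91w**2 - 1729w - 8008)
  w**3 + 23w**2 + 164w + 352 = (-(1/91)w - 4/91)(-91w**2 - 1729w - 8008) + (0)
Last nonzero remainder: -91w**2 - 1729w - 8008. Dividing through by -91 gives the monic gcd w**2 + 19w + 88.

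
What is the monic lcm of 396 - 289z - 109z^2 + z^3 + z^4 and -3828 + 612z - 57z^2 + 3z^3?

Repeated division with remainder:
  z^4 + z^3 - 109z^2 - 289z + 396 = ((1/3)z + 20/3)(3z^3 - 57z^2 + 612z - 3828) + (67z^2 - 3093z + 25916)
  3z^3 - 57z^2 + 612z - 3828 = ((3/67)z + 5460/4489)(67z^2 - 3093z + 25916) + ((14425932/4489)z - 158685252/4489)
  67z^2 - 3093z + 25916 = ((300763/14425932)z - 2644021/3606483)((14425932/4489)z - 158685252/4489) + (0)
Last nonzero remainder: (14425932/4489)z - 158685252/4489. Dividing through by 14425932/4489 gives the monic gcd z - 11.
Then lcm(f, g) = f·g / gcd(f, g); expanding and making the result monic gives the answer.

45936 - 36692z - 9936z^2 + 699z^3 - z^4 - 7z^5 + z^6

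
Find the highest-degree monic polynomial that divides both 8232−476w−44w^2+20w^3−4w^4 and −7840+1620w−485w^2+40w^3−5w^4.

By polynomial division,
  −4w^4+20w^3−44w^2−476w+8232 = (4/5)(−5w^4+40w^3−485w^2+1620w−7840) + (−12w^3+344w^2−1772w+14504)
  −5w^4+40w^3−485w^2+1620w−7840 = ((5/12)w+155/18)(−12w^3+344w^2−1772w+14504) + (−(24380/9)w^2+(97520/9)w−1194620/9)
  −12w^3+344w^2−1772w+14504 = ((27/6095)w−666/6095)(−(24380/9)w^2+(97520/9)w−1194620/9) + (0)
Last nonzero remainder: −(24380/9)w^2+(97520/9)w−1194620/9. Dividing through by −24380/9 gives the monic gcd w^2−4w+49.

49−4w+w^2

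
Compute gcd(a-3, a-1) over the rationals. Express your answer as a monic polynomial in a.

1

Repeated division with remainder:
  a-3 = (a-1) + (-2)
  a-1 = (-(1/2)a+1/2)(-2) + (0)
The last nonzero remainder is the constant -2, so the polynomials are coprime and gcd = 1.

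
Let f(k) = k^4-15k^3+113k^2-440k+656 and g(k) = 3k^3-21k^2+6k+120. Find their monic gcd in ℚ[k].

k-4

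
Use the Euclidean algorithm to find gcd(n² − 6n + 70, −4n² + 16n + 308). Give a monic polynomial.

1

Apply the Euclidean algorithm:
  n² − 6n + 70 = (−1/4)(−4n² + 16n + 308) + (−2n + 147)
  −4n² + 16n + 308 = (2n + 139)(−2n + 147) + (−20125)
  −2n + 147 = ((2/20125)n − 21/2875)(−20125) + (0)
The last nonzero remainder is the constant −20125, so the polynomials are coprime and gcd = 1.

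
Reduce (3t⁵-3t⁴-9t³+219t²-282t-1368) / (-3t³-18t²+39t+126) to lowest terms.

(-t³-3t-76)/(t+7)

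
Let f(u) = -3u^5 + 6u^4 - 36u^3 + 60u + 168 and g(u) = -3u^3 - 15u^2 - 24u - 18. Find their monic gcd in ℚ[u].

u^2 + 2u + 2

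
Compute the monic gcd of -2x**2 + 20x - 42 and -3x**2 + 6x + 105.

x - 7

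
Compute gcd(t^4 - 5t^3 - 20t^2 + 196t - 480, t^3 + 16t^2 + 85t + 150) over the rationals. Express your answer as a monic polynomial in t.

t + 6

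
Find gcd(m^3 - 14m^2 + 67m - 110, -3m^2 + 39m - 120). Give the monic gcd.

m - 5

By polynomial division,
  m^3 - 14m^2 + 67m - 110 = (-(1/3)m + 1/3)(-3m^2 + 39m - 120) + (14m - 70)
  -3m^2 + 39m - 120 = (-(3/14)m + 12/7)(14m - 70) + (0)
Last nonzero remainder: 14m - 70. Dividing through by 14 gives the monic gcd m - 5.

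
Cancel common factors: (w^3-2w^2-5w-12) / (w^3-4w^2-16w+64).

(w^2+2w+3)/(w^2-16)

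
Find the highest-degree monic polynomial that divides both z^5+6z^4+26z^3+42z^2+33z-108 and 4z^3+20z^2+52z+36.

z^2+4z+9

Repeated division with remainder:
  z^5+6z^4+26z^3+42z^2+33z-108 = ((1/4)z^2+(1/4)z+2)(4z^3+20z^2+52z+36) + (-20z^2-80z-180)
  4z^3+20z^2+52z+36 = (-(1/5)z-1/5)(-20z^2-80z-180) + (0)
Last nonzero remainder: -20z^2-80z-180. Dividing through by -20 gives the monic gcd z^2+4z+9.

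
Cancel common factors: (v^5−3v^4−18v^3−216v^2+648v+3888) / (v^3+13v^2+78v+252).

(v^3−9v^2+108)/(v+7)

Euclidean algorithm in ℚ[v]:
  v^5−3v^4−18v^3−216v^2+648v+3888 = (v^2−16v+112)(v^3+13v^2+78v+252) + (−676v^2−4056v−24336)
  v^3+13v^2+78v+252 = (−(1/676)v−7/676)(−676v^2−4056v−24336) + (0)
Last nonzero remainder: −676v^2−4056v−24336. Dividing through by −676 gives the monic gcd v^2+6v+36.
Cancel v^2+6v+36 from numerator and denominator to get the reduced form.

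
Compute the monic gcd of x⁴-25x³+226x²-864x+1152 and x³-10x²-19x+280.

x-8

Euclidean algorithm in ℚ[x]:
  x⁴-25x³+226x²-864x+1152 = (x-15)(x³-10x²-19x+280) + (95x²-1429x+5352)
  x³-10x²-19x+280 = ((1/95)x+479/9025)(95x²-1429x+5352) + ((4576/9025)x-36608/9025)
  95x²-1429x+5352 = ((857375/4576)x-6037725/4576)((4576/9025)x-36608/9025) + (0)
Last nonzero remainder: (4576/9025)x-36608/9025. Dividing through by 4576/9025 gives the monic gcd x-8.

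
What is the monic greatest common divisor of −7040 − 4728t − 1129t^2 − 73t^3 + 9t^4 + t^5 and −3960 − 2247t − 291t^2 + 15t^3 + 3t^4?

−440 − 103t + 2t^2 + t^3

Repeated division with remainder:
  t^5 + 9t^4 − 73t^3 − 1129t^2 − 4728t − 7040 = ((1/3)t + 4/3)(3t^4 + 15t^3 − 291t^2 − 2247t − 3960) + (4t^3 + 8t^2 − 412t − 1760)
  3t^4 + 15t^3 − 291t^2 − 2247t − 3960 = ((3/4)t + 9/4)(4t^3 + 8t^2 − 412t − 1760) + (0)
Last nonzero remainder: 4t^3 + 8t^2 − 412t − 1760. Dividing through by 4 gives the monic gcd t^3 + 2t^2 − 103t − 440.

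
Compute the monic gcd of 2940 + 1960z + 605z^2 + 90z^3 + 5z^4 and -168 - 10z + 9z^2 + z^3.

Apply the Euclidean algorithm:
  5z^4 + 90z^3 + 605z^2 + 1960z + 2940 = (5z + 45)(z^3 + 9z^2 - 10z - 168) + (250z^2 + 3250z + 10500)
  z^3 + 9z^2 - 10z - 168 = ((1/250)z - 2/125)(250z^2 + 3250z + 10500) + (0)
Last nonzero remainder: 250z^2 + 3250z + 10500. Dividing through by 250 gives the monic gcd z^2 + 13z + 42.

42 + 13z + z^2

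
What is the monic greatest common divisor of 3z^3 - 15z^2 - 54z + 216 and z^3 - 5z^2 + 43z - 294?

Euclidean algorithm in ℚ[z]:
  3z^3 - 15z^2 - 54z + 216 = (3)(z^3 - 5z^2 + 43z - 294) + (-183z + 1098)
  z^3 - 5z^2 + 43z - 294 = (-(1/183)z^2 - (1/183)z - 49/183)(-183z + 1098) + (0)
Last nonzero remainder: -183z + 1098. Dividing through by -183 gives the monic gcd z - 6.

z - 6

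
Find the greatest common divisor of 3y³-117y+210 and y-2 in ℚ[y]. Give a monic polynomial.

Apply the Euclidean algorithm:
  3y³-117y+210 = (3y²+6y-105)(y-2) + (0)
The last nonzero remainder y-2 is already monic.

y-2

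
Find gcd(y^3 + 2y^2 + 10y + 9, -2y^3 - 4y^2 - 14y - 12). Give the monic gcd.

y + 1

By polynomial division,
  y^3 + 2y^2 + 10y + 9 = (-1/2)(-2y^3 - 4y^2 - 14y - 12) + (3y + 3)
  -2y^3 - 4y^2 - 14y - 12 = (-(2/3)y^2 - (2/3)y - 4)(3y + 3) + (0)
Last nonzero remainder: 3y + 3. Dividing through by 3 gives the monic gcd y + 1.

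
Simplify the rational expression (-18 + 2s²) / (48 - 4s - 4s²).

(-3 - s)/(8 + 2s)

Repeated division with remainder:
  2s² - 18 = (-1/2)(-4s² - 4s + 48) + (-2s + 6)
  -4s² - 4s + 48 = (2s + 8)(-2s + 6) + (0)
Last nonzero remainder: -2s + 6. Dividing through by -2 gives the monic gcd s - 3.
Cancel s - 3 from numerator and denominator to get the reduced form.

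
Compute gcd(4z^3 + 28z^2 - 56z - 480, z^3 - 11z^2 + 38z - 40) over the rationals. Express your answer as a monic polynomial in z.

z - 4

By polynomial division,
  4z^3 + 28z^2 - 56z - 480 = (4)(z^3 - 11z^2 + 38z - 40) + (72z^2 - 208z - 320)
  z^3 - 11z^2 + 38z - 40 = ((1/72)z - 73/648)(72z^2 - 208z - 320) + ((1540/81)z - 6160/81)
  72z^2 - 208z - 320 = ((1458/385)z + 324/77)((1540/81)z - 6160/81) + (0)
Last nonzero remainder: (1540/81)z - 6160/81. Dividing through by 1540/81 gives the monic gcd z - 4.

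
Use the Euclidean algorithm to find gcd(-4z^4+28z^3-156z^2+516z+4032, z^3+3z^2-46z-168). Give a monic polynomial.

z-7

Repeated division with remainder:
  -4z^4+28z^3-156z^2+516z+4032 = (-4z+40)(z^3+3z^2-46z-168) + (-460z^2+1684z+10752)
  z^3+3z^2-46z-168 = (-(1/460)z-383/26450)(-460z^2+1684z+10752) + ((23256/13225)z-162792/13225)
  -460z^2+1684z+10752 = (-(1520875/5814)z-846400/969)((23256/13225)z-162792/13225) + (0)
Last nonzero remainder: (23256/13225)z-162792/13225. Dividing through by 23256/13225 gives the monic gcd z-7.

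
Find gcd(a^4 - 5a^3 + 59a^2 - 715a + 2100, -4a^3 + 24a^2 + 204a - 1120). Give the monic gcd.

a - 5

Euclidean algorithm in ℚ[a]:
  a^4 - 5a^3 + 59a^2 - 715a + 2100 = (-(1/4)a - 1/4)(-4a^3 + 24a^2 + 204a - 1120) + (116a^2 - 944a + 1820)
  -4a^3 + 24a^2 + 204a - 1120 = (-(1/29)a - 62/841)(116a^2 - 944a + 1820) + ((165816/841)a - 829080/841)
  116a^2 - 944a + 1820 = ((24389/41454)a - 10933/5922)((165816/841)a - 829080/841) + (0)
Last nonzero remainder: (165816/841)a - 829080/841. Dividing through by 165816/841 gives the monic gcd a - 5.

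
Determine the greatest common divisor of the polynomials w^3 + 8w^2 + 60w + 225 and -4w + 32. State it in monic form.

1

By polynomial division,
  w^3 + 8w^2 + 60w + 225 = (-(1/4)w^2 - 4w - 47)(-4w + 32) + (1729)
  -4w + 32 = (-(4/1729)w + 32/1729)(1729) + (0)
The last nonzero remainder is the constant 1729, so the polynomials are coprime and gcd = 1.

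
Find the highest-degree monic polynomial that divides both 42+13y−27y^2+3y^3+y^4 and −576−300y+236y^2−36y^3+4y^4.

−3−2y+y^2

Apply the Euclidean algorithm:
  y^4+3y^3−27y^2+13y+42 = (1/4)(4y^4−36y^3+236y^2−300y−576) + (12y^3−86y^2+88y+186)
  4y^4−36y^3+236y^2−300y−576 = ((1/3)y−11/18)(12y^3−86y^2+88y+186) + ((1387/9)y^2−(2774/9)y−1387/3)
  12y^3−86y^2+88y+186 = ((108/1387)y−558/1387)((1387/9)y^2−(2774/9)y−1387/3) + (0)
Last nonzero remainder: (1387/9)y^2−(2774/9)y−1387/3. Dividing through by 1387/9 gives the monic gcd y^2−2y−3.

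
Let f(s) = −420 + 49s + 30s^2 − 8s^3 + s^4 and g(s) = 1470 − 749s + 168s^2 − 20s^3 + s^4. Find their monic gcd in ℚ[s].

35 − 7s + s^2

Euclidean algorithm in ℚ[s]:
  s^4 − 8s^3 + 30s^2 + 49s − 420 = (s^4 − 20s^3 + 168s^2 − 749s + 1470) + (12s^3 − 138s^2 + 798s − 1890)
  s^4 − 20s^3 + 168s^2 − 749s + 1470 = ((1/12)s − 17/24)(12s^3 − 138s^2 + 798s − 1890) + ((15/4)s^2 − (105/4)s + 525/4)
  12s^3 − 138s^2 + 798s − 1890 = ((16/5)s − 72/5)((15/4)s^2 − (105/4)s + 525/4) + (0)
Last nonzero remainder: (15/4)s^2 − (105/4)s + 525/4. Dividing through by 15/4 gives the monic gcd s^2 − 7s + 35.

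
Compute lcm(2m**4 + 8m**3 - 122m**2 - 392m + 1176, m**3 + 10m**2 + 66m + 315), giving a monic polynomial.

Euclidean algorithm in ℚ[m]:
  2m**4 + 8m**3 - 122m**2 - 392m + 1176 = (2m - 12)(m**3 + 10m**2 + 66m + 315) + (-134m**2 - 230m + 4956)
  m**3 + 10m**2 + 66m + 315 = (-(1/134)m - 555/8978)(-134m**2 - 230m + 4956) + ((398475/4489)m + 2789325/4489)
  -134m**2 - 230m + 4956 = (-(601526/398475)m + 1059404/132825)((398475/4489)m + 2789325/4489) + (0)
Last nonzero remainder: (398475/4489)m + 2789325/4489. Dividing through by 398475/4489 gives the monic gcd m + 7.
Then lcm(f, g) = f·g / gcd(f, g); expanding and making the result monic gives the answer.

m**6 + 7m**5 - 4m**4 - 199m**3 - 2745m**2 - 7056m + 26460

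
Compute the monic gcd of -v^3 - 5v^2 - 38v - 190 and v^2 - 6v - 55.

By polynomial division,
  -v^3 - 5v^2 - 38v - 190 = (-v - 11)(v^2 - 6v - 55) + (-159v - 795)
  v^2 - 6v - 55 = (-(1/159)v + 11/159)(-159v - 795) + (0)
Last nonzero remainder: -159v - 795. Dividing through by -159 gives the monic gcd v + 5.

v + 5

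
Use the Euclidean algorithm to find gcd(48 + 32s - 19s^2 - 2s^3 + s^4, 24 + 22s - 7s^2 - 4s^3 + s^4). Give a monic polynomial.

12 + 5s - 6s^2 + s^3

Apply the Euclidean algorithm:
  s^4 - 2s^3 - 19s^2 + 32s + 48 = (s^4 - 4s^3 - 7s^2 + 22s + 24) + (2s^3 - 12s^2 + 10s + 24)
  s^4 - 4s^3 - 7s^2 + 22s + 24 = ((1/2)s + 1)(2s^3 - 12s^2 + 10s + 24) + (0)
Last nonzero remainder: 2s^3 - 12s^2 + 10s + 24. Dividing through by 2 gives the monic gcd s^3 - 6s^2 + 5s + 12.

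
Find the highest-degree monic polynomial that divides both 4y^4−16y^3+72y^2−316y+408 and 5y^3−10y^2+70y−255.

Euclidean algorithm in ℚ[y]:
  4y^4−16y^3+72y^2−316y+408 = ((4/5)y−8/5)(5y^3−10y^2+70y−255) + (0)
Last nonzero remainder: 5y^3−10y^2+70y−255. Dividing through by 5 gives the monic gcd y^3−2y^2+14y−51.

y^3−2y^2+14y−51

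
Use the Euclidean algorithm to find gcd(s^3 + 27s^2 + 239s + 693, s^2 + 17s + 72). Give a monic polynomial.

Repeated division with remainder:
  s^3 + 27s^2 + 239s + 693 = (s + 10)(s^2 + 17s + 72) + (-3s - 27)
  s^2 + 17s + 72 = (-(1/3)s - 8/3)(-3s - 27) + (0)
Last nonzero remainder: -3s - 27. Dividing through by -3 gives the monic gcd s + 9.

s + 9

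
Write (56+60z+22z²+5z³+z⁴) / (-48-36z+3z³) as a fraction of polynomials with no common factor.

(14+z+z²)/(-12+3z)

Euclidean algorithm in ℚ[z]:
  z⁴+5z³+22z²+60z+56 = ((1/3)z+5/3)(3z³-36z-48) + (34z²+136z+136)
  3z³-36z-48 = ((3/34)z-6/17)(34z²+136z+136) + (0)
Last nonzero remainder: 34z²+136z+136. Dividing through by 34 gives the monic gcd z²+4z+4.
Cancel z²+4z+4 from numerator and denominator to get the reduced form.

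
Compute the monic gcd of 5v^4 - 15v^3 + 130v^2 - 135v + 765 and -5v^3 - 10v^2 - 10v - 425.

By polynomial division,
  5v^4 - 15v^3 + 130v^2 - 135v + 765 = (-v + 5)(-5v^3 - 10v^2 - 10v - 425) + (170v^2 - 510v + 2890)
  -5v^3 - 10v^2 - 10v - 425 = (-(1/34)v - 5/34)(170v^2 - 510v + 2890) + (0)
Last nonzero remainder: 170v^2 - 510v + 2890. Dividing through by 170 gives the monic gcd v^2 - 3v + 17.

v^2 - 3v + 17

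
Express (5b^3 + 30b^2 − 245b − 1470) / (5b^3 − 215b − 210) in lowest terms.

Euclidean algorithm in ℚ[b]:
  5b^3 + 30b^2 − 245b − 1470 = (5b^3 − 215b − 210) + (30b^2 − 30b − 1260)
  5b^3 − 215b − 210 = ((1/6)b + 1/6)(30b^2 − 30b − 1260) + (0)
Last nonzero remainder: 30b^2 − 30b − 1260. Dividing through by 30 gives the monic gcd b^2 − b − 42.
Cancel b^2 − b − 42 from numerator and denominator to get the reduced form.

(b + 7)/(b + 1)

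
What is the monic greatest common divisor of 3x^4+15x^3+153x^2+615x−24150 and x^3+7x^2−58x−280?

x^2+3x−70

Apply the Euclidean algorithm:
  3x^4+15x^3+153x^2+615x−24150 = (3x−6)(x^3+7x^2−58x−280) + (369x^2+1107x−25830)
  x^3+7x^2−58x−280 = ((1/369)x+4/369)(369x^2+1107x−25830) + (0)
Last nonzero remainder: 369x^2+1107x−25830. Dividing through by 369 gives the monic gcd x^2+3x−70.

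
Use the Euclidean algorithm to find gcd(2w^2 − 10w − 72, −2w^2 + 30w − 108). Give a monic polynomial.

Euclidean algorithm in ℚ[w]:
  2w^2 − 10w − 72 = (−1)(−2w^2 + 30w − 108) + (20w − 180)
  −2w^2 + 30w − 108 = (−(1/10)w + 3/5)(20w − 180) + (0)
Last nonzero remainder: 20w − 180. Dividing through by 20 gives the monic gcd w − 9.

w − 9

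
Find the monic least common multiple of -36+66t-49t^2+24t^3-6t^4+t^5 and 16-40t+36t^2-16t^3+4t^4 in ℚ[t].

36-102t+115t^2-73t^3+30t^4-7t^5+t^6

Repeated division with remainder:
  t^5-6t^4+24t^3-49t^2+66t-36 = ((1/4)t-1/2)(4t^4-16t^3+36t^2-40t+16) + (7t^3-21t^2+42t-28)
  4t^4-16t^3+36t^2-40t+16 = ((4/7)t-4/7)(7t^3-21t^2+42t-28) + (0)
Last nonzero remainder: 7t^3-21t^2+42t-28. Dividing through by 7 gives the monic gcd t^3-3t^2+6t-4.
Then lcm(f, g) = f·g / gcd(f, g); expanding and making the result monic gives the answer.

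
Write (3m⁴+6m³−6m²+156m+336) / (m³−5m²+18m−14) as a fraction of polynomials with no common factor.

By polynomial division,
  3m⁴+6m³−6m²+156m+336 = (3m+21)(m³−5m²+18m−14) + (45m²−180m+630)
  m³−5m²+18m−14 = ((1/45)m−1/45)(45m²−180m+630) + (0)
Last nonzero remainder: 45m²−180m+630. Dividing through by 45 gives the monic gcd m²−4m+14.
Cancel m²−4m+14 from numerator and denominator to get the reduced form.

(3m²+18m+24)/(m−1)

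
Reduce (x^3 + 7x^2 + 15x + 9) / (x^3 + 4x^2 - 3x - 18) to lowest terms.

(x + 1)/(x - 2)

Repeated division with remainder:
  x^3 + 7x^2 + 15x + 9 = (x^3 + 4x^2 - 3x - 18) + (3x^2 + 18x + 27)
  x^3 + 4x^2 - 3x - 18 = ((1/3)x - 2/3)(3x^2 + 18x + 27) + (0)
Last nonzero remainder: 3x^2 + 18x + 27. Dividing through by 3 gives the monic gcd x^2 + 6x + 9.
Cancel x^2 + 6x + 9 from numerator and denominator to get the reduced form.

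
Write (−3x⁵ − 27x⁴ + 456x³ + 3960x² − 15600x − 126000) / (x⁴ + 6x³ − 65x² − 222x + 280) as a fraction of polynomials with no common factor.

Euclidean algorithm in ℚ[x]:
  −3x⁵ − 27x⁴ + 456x³ + 3960x² − 15600x − 126000 = (−3x − 9)(x⁴ + 6x³ − 65x² − 222x + 280) + (315x³ + 2709x² − 16758x − 123480)
  x⁴ + 6x³ − 65x² − 222x + 280 = ((1/315)x − 13/1575)(315x³ + 2709x² − 16758x − 123480) + ((264/25)x² + (792/25)x − 3696/5)
  315x³ + 2709x² − 16758x − 123480 = ((2625/88)x + 3675/22)((264/25)x² + (792/25)x − 3696/5) + (0)
Last nonzero remainder: (264/25)x² + (792/25)x − 3696/5. Dividing through by 264/25 gives the monic gcd x² + 3x − 70.
Cancel x² + 3x − 70 from numerator and denominator to get the reduced form.

(−3x³ − 18x² + 300x + 1800)/(x² + 3x − 4)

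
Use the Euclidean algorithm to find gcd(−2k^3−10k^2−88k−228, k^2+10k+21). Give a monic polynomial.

k+3

By polynomial division,
  −2k^3−10k^2−88k−228 = (−2k+10)(k^2+10k+21) + (−146k−438)
  k^2+10k+21 = (−(1/146)k−7/146)(−146k−438) + (0)
Last nonzero remainder: −146k−438. Dividing through by −146 gives the monic gcd k+3.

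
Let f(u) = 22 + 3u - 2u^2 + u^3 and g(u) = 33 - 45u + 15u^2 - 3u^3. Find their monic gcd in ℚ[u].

Euclidean algorithm in ℚ[u]:
  u^3 - 2u^2 + 3u + 22 = (-1/3)(-3u^3 + 15u^2 - 45u + 33) + (3u^2 - 12u + 33)
  -3u^3 + 15u^2 - 45u + 33 = (-u + 1)(3u^2 - 12u + 33) + (0)
Last nonzero remainder: 3u^2 - 12u + 33. Dividing through by 3 gives the monic gcd u^2 - 4u + 11.

11 - 4u + u^2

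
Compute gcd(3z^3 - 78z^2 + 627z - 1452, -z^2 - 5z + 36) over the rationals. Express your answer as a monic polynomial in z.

Apply the Euclidean algorithm:
  3z^3 - 78z^2 + 627z - 1452 = (-3z + 93)(-z^2 - 5z + 36) + (1200z - 4800)
  -z^2 - 5z + 36 = (-(1/1200)z - 3/400)(1200z - 4800) + (0)
Last nonzero remainder: 1200z - 4800. Dividing through by 1200 gives the monic gcd z - 4.

z - 4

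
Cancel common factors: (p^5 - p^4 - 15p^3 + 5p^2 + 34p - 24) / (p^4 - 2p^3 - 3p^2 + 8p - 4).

(p^2 - p - 12)/(p - 2)

Euclidean algorithm in ℚ[p]:
  p^5 - p^4 - 15p^3 + 5p^2 + 34p - 24 = (p + 1)(p^4 - 2p^3 - 3p^2 + 8p - 4) + (-10p^3 + 30p - 20)
  p^4 - 2p^3 - 3p^2 + 8p - 4 = (-(1/10)p + 1/5)(-10p^3 + 30p - 20) + (0)
Last nonzero remainder: -10p^3 + 30p - 20. Dividing through by -10 gives the monic gcd p^3 - 3p + 2.
Cancel p^3 - 3p + 2 from numerator and denominator to get the reduced form.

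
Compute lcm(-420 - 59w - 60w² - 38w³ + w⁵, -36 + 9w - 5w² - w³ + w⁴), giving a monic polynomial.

Euclidean algorithm in ℚ[w]:
  w⁵ - 38w³ - 60w² - 59w - 420 = (w + 1)(w⁴ - w³ - 5w² + 9w - 36) + (-32w³ - 64w² - 32w - 384)
  w⁴ - w³ - 5w² + 9w - 36 = (-(1/32)w + 3/32)(-32w³ - 64w² - 32w - 384) + (0)
Last nonzero remainder: -32w³ - 64w² - 32w - 384. Dividing through by -32 gives the monic gcd w³ + 2w² + w + 12.
Then lcm(f, g) = f·g / gcd(f, g); expanding and making the result monic gives the answer.

1260 - 243w + 121w² + 54w³ - 38w⁴ - 3w⁵ + w⁶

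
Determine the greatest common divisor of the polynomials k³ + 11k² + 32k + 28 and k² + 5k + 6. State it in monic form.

k + 2

Apply the Euclidean algorithm:
  k³ + 11k² + 32k + 28 = (k + 6)(k² + 5k + 6) + (−4k − 8)
  k² + 5k + 6 = (−(1/4)k − 3/4)(−4k − 8) + (0)
Last nonzero remainder: −4k − 8. Dividing through by −4 gives the monic gcd k + 2.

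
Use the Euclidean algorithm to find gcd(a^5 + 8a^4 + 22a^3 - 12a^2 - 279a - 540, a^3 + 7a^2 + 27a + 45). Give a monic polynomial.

a^3 + 7a^2 + 27a + 45

Repeated division with remainder:
  a^5 + 8a^4 + 22a^3 - 12a^2 - 279a - 540 = (a^2 + a - 12)(a^3 + 7a^2 + 27a + 45) + (0)
The last nonzero remainder a^3 + 7a^2 + 27a + 45 is already monic.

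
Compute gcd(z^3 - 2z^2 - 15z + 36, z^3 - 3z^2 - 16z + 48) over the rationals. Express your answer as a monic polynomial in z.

Euclidean algorithm in ℚ[z]:
  z^3 - 2z^2 - 15z + 36 = (z^3 - 3z^2 - 16z + 48) + (z^2 + z - 12)
  z^3 - 3z^2 - 16z + 48 = (z - 4)(z^2 + z - 12) + (0)
The last nonzero remainder z^2 + z - 12 is already monic.

z^2 + z - 12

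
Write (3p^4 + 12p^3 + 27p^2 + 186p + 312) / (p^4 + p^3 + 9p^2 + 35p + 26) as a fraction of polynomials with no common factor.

Euclidean algorithm in ℚ[p]:
  3p^4 + 12p^3 + 27p^2 + 186p + 312 = (3)(p^4 + p^3 + 9p^2 + 35p + 26) + (9p^3 + 81p + 234)
  p^4 + p^3 + 9p^2 + 35p + 26 = ((1/9)p + 1/9)(9p^3 + 81p + 234) + (0)
Last nonzero remainder: 9p^3 + 81p + 234. Dividing through by 9 gives the monic gcd p^3 + 9p + 26.
Cancel p^3 + 9p + 26 from numerator and denominator to get the reduced form.

(3p + 12)/(p + 1)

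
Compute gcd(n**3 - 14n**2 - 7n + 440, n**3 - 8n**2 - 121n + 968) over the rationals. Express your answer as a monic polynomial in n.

Apply the Euclidean algorithm:
  n**3 - 14n**2 - 7n + 440 = (n**3 - 8n**2 - 121n + 968) + (-6n**2 + 114n - 528)
  n**3 - 8n**2 - 121n + 968 = (-(1/6)n - 11/6)(-6n**2 + 114n - 528) + (0)
Last nonzero remainder: -6n**2 + 114n - 528. Dividing through by -6 gives the monic gcd n**2 - 19n + 88.

n**2 - 19n + 88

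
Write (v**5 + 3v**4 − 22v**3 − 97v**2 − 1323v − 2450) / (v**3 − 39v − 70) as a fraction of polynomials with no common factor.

Repeated division with remainder:
  v**5 + 3v**4 − 22v**3 − 97v**2 − 1323v − 2450 = (v**2 + 3v + 17)(v**3 − 39v − 70) + (90v**2 − 450v − 1260)
  v**3 − 39v − 70 = ((1/90)v + 1/18)(90v**2 − 450v − 1260) + (0)
Last nonzero remainder: 90v**2 − 450v − 1260. Dividing through by 90 gives the monic gcd v**2 − 5v − 14.
Cancel v**2 − 5v − 14 from numerator and denominator to get the reduced form.

(v**3 + 8v**2 + 32v + 175)/(v + 5)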